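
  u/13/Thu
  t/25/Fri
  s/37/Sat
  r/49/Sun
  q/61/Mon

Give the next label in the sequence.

p/73/Tue

Letter: u, t, s, r, q → p (letters move back 1 place in the alphabet).
Second component goes 13, 25, 37, 49, 61 → 73 (+12 each step).
Day goes Thu, Fri, Sat, Sun, Mon → Tue (runs through the weekdays Mon→Sun).
Putting it together: p/73/Tue.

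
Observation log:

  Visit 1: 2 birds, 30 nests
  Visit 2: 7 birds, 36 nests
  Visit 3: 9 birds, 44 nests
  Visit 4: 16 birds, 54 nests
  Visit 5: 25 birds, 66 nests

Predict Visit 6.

For the birds, each term is the sum of the two before it: 2, 7, 9, 16, 25 → 41.
Nests: differences are 6, 8, 10, … (increasing by 2 each time), so 30, 36, 44, 54, 66 → 80.
So the next record is 41 birds, 80 nests.

41 birds, 80 nests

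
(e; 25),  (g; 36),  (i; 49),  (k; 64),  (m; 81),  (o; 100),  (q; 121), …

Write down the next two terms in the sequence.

(s; 144), (u; 169)

Letter: letters move forward 2 places in the alphabet, so e, g, i, k, m, o, q → s → u.
Second entry: 25, 36, 49, 64, 81, 100, 121 → 144 → 169 (perfect squares: 5², 6², 7², …).
So the next two terms are (s; 144) and (u; 169).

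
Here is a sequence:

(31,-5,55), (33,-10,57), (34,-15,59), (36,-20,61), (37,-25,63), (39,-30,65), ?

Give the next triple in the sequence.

(40,-35,67)

First value: 31, 33, 34, 36, 37, 39 → 40 (alternating steps +2, +1, +2, +1, …).
For the second value, −5 each step: -5, -10, -15, -20, -25, -30 → -35.
Third value: 55, 57, 59, 61, 63, 65 → 67 (+2 each step).
Putting it together: (40,-35,67).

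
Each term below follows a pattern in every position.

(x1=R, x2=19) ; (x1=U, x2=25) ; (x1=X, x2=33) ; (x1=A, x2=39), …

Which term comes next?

X1 — letters move forward 3 places in the alphabet, wrapping Z→A: R, U, X, A → D.
X2 goes 19, 25, 33, 39 → 47 (alternating steps +6, +8, +6, +8, …).
So the next term is (x1=D, x2=47).

(x1=D, x2=47)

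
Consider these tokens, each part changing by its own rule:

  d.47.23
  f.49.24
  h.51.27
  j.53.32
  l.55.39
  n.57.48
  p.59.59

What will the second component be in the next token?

Letter: letters move forward 2 places in the alphabet, so d, f, h, j, l, n, p → r.
Second component goes 47, 49, 51, 53, 55, 57, 59 → 61 (+2 each step).
Third component: 23, 24, 27, 32, 39, 48, 59 → 72 (differences are 1, 3, 5, … (increasing by 2 each time)).

61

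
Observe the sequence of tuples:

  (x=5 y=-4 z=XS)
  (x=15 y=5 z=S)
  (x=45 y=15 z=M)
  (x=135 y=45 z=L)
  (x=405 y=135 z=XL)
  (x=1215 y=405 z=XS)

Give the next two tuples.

(x=3645 y=1215 z=S), (x=10935 y=3645 z=M)

X: ×3 each step; 5, 15, 45, 135, 405, 1215 → 3645 → 10935.
Y goes -4, 5, 15, 45, 135, 405 → 1215 → 3645 (always the previous value of the x).
Z: repeats XS → S → M → L → XL, so XS, S, M, L, XL, XS → S → M.
So the next two tuples are (x=3645 y=1215 z=S) and (x=10935 y=3645 z=M).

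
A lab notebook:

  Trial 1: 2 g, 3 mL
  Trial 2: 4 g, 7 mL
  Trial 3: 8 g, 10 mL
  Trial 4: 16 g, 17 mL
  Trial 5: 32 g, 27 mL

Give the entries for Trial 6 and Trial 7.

G — ×2 each step: 2, 4, 8, 16, 32 → 64 → 128.
ML: each term is the sum of the two before it, so 3, 7, 10, 17, 27 → 44 → 71.
So the next two lines are 64 g, 44 mL and 128 g, 71 mL.

64 g, 44 mL; 128 g, 71 mL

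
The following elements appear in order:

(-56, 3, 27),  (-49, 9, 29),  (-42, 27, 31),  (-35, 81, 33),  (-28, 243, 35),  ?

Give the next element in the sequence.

For the first component, +7 each step: -56, -49, -42, -35, -28 → -21.
Second component: ×3 each step; 3, 9, 27, 81, 243 → 729.
Third component: +2 each step; 27, 29, 31, 33, 35 → 37.
So the next element is (-21, 729, 37).

(-21, 729, 37)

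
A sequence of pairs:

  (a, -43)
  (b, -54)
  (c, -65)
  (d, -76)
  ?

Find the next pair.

For the letter, letters move forward 1 place in the alphabet: a, b, c, d → e.
Second slot: −11 each step; -43, -54, -65, -76 → -87.
So the next pair is (e, -87).

(e, -87)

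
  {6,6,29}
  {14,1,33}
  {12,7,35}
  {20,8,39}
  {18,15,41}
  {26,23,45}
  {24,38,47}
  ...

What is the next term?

First entry — alternating steps +8, −2, +8, −2, …: 6, 14, 12, 20, 18, 26, 24 → 32.
Second entry goes 6, 1, 7, 8, 15, 23, 38 → 61 (each term is the sum of the two before it).
Third entry: alternating steps +4, +2, +4, +2, …, so 29, 33, 35, 39, 41, 45, 47 → 51.
Combining the parts gives {32,61,51}.

{32,61,51}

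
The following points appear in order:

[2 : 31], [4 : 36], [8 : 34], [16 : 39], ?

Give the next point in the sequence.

First part: 2, 4, 8, 16 → 32 (×2 each step).
Second part: 31, 36, 34, 39 → 37 (alternating steps +5, −2, +5, −2, …).
Combining the parts gives [32 : 37].

[32 : 37]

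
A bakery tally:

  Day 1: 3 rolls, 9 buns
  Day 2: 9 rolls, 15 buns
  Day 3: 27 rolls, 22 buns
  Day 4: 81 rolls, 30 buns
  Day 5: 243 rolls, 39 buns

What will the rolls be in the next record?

729

For the rolls, ×3 each step: 3, 9, 27, 81, 243 → 729.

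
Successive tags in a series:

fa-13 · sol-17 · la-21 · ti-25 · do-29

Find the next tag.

Note — runs through the solfège scale do→ti: fa, sol, la, ti, do → re.
Second component goes 13, 17, 21, 25, 29 → 33 (+4 each step).
So the next tag is re-33.

re-33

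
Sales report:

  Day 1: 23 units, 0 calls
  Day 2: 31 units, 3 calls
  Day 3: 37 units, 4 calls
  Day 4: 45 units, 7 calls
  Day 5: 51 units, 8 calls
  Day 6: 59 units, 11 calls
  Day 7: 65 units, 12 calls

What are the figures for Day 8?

Units goes 23, 31, 37, 45, 51, 59, 65 → 73 (alternating steps +8, +6, +8, +6, …).
For the calls, alternating steps +3, +1, +3, +1, …: 0, 3, 4, 7, 8, 11, 12 → 15.
Combining the parts gives 73 units, 15 calls.

73 units, 15 calls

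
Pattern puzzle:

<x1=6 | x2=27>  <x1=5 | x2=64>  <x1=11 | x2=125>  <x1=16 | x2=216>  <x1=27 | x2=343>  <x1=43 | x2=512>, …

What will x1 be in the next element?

70

X1: each term is the sum of the two before it, so 6, 5, 11, 16, 27, 43 → 70.
X2: perfect cubes: 3³, 4³, 5³, …, so 27, 64, 125, 216, 343, 512 → 729.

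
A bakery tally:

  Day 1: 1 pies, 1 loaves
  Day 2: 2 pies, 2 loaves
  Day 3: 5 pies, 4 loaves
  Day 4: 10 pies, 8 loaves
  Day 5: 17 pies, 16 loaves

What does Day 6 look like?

26 pies, 32 loaves

For the pies, differences are 1, 3, 5, … (increasing by 2 each time): 1, 2, 5, 10, 17 → 26.
Loaves — ×2 each step: 1, 2, 4, 8, 16 → 32.
Putting it together: 26 pies, 32 loaves.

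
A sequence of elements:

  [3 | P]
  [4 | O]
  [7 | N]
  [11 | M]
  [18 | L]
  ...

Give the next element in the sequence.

[29 | K]

First slot: 3, 4, 7, 11, 18 → 29 (each term is the sum of the two before it).
Letter goes P, O, N, M, L → K (letters move back 1 place in the alphabet).
Combining the parts gives [29 | K].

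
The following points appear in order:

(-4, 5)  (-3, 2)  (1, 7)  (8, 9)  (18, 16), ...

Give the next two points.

(31, 25), (47, 41)

First component goes -4, -3, 1, 8, 18 → 31 → 47 (differences are 1, 4, 7, … (increasing by 3 each time)).
Second component: each term is the sum of the two before it; 5, 2, 7, 9, 16 → 25 → 41.
So the next two points are (31, 25) and (47, 41).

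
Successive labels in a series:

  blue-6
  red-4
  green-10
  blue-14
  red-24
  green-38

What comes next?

For the colour, repeats blue → red → green: blue, red, green, blue, red, green → blue.
For the second component, each term is the sum of the two before it: 6, 4, 10, 14, 24, 38 → 62.
So the next label is blue-62.

blue-62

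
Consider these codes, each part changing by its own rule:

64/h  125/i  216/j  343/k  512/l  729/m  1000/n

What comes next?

First component goes 64, 125, 216, 343, 512, 729, 1000 → 1331 (perfect cubes: 4³, 5³, 6³, …).
For the letter, letters move forward 1 place in the alphabet: h, i, j, k, l, m, n → o.
So the next code is 1331/o.

1331/o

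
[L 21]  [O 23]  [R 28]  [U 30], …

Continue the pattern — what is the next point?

[X 35]

Letter: L, O, R, U → X (letters move forward 3 places in the alphabet).
For the second coordinate, alternating steps +2, +5, +2, +5, …: 21, 23, 28, 30 → 35.
Combining the parts gives [X 35].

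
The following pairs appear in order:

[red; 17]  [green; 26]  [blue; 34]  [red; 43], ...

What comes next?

[green; 51]

Colour: red, green, blue, red → green (repeats red → green → blue).
Second slot — alternating steps +9, +8, +9, +8, …: 17, 26, 34, 43 → 51.
So the next pair is [green; 51].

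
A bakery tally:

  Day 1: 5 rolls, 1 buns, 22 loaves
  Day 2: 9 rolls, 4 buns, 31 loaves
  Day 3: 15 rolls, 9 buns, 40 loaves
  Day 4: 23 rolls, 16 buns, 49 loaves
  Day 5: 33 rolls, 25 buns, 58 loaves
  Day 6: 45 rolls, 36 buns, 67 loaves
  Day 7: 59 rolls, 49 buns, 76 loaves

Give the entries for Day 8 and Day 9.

75 rolls, 64 buns, 85 loaves; 93 rolls, 81 buns, 94 loaves

For the rolls, differences are 4, 6, 8, … (increasing by 2 each time): 5, 9, 15, 23, 33, 45, 59 → 75 → 93.
Buns: 1, 4, 9, 16, 25, 36, 49 → 64 → 81 (perfect squares: 1², 2², 3², …).
Loaves goes 22, 31, 40, 49, 58, 67, 76 → 85 → 94 (+9 each step).
So the next two records are 75 rolls, 64 buns, 85 loaves and 93 rolls, 81 buns, 94 loaves.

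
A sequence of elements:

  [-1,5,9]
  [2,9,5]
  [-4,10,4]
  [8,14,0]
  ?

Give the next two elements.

[-16,15,-1], [32,19,-5]

First part: ×(-2) each step, so -1, 2, -4, 8 → -16 → 32.
Second part: alternating steps +4, +1, +4, +1, …; 5, 9, 10, 14 → 15 → 19.
For the third part, together with the second part always sums to 14: 9, 5, 4, 0 → -1 → -5.
Putting the parts together: [-16,15,-1] and then [32,19,-5].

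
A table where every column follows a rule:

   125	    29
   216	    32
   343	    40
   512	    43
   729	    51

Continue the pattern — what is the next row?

1000  54

First component goes 125, 216, 343, 512, 729 → 1000 (perfect cubes: 5³, 6³, 7³, …).
Second component: alternating steps +3, +8, +3, +8, …; 29, 32, 40, 43, 51 → 54.
Putting it together: 1000  54.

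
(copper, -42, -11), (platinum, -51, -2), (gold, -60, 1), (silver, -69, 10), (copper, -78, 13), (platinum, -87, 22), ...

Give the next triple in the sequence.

(gold, -96, 25)

Metal — repeats copper → platinum → gold → silver: copper, platinum, gold, silver, copper, platinum → gold.
Second component: −9 each step, so -42, -51, -60, -69, -78, -87 → -96.
Third component: alternating steps +9, +3, +9, +3, …, so -11, -2, 1, 10, 13, 22 → 25.
Combining the parts gives (gold, -96, 25).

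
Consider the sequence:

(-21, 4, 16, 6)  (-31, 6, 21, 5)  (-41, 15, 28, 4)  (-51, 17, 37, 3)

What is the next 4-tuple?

(-61, 26, 48, 2)

For the first entry, −10 each step: -21, -31, -41, -51 → -61.
Second entry: alternating steps +2, +9, +2, +9, …; 4, 6, 15, 17 → 26.
Third entry: differences are 5, 7, 9, … (increasing by 2 each time), so 16, 21, 28, 37 → 48.
For the fourth entry, −1 each step: 6, 5, 4, 3 → 2.
Putting it together: (-61, 26, 48, 2).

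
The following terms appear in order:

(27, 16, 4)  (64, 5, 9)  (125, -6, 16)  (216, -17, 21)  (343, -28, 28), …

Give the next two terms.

First slot goes 27, 64, 125, 216, 343 → 512 → 729 (perfect cubes: 3³, 4³, 5³, …).
Second slot — −11 each step: 16, 5, -6, -17, -28 → -39 → -50.
For the third slot, alternating steps +5, +7, +5, +7, …: 4, 9, 16, 21, 28 → 33 → 40.
So the next two terms are (512, -39, 33) and (729, -50, 40).

(512, -39, 33), (729, -50, 40)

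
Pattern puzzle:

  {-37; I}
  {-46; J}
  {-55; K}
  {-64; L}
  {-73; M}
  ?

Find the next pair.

First component: −9 each step, so -37, -46, -55, -64, -73 → -82.
Letter: I, J, K, L, M → N (letters move forward 1 place in the alphabet).
So the next pair is {-82; N}.

{-82; N}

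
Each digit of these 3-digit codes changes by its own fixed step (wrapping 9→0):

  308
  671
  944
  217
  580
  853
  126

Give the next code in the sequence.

First digit: 3, 6, 9, 2, 5, 8, 1 → 4 (+3 each step, mod 10).
Second digit: 0, 7, 4, 1, 8, 5, 2 → 9 (−3 each step, mod 10).
Third digit: +3 each step, mod 10, so 8, 1, 4, 7, 0, 3, 6 → 9.
Putting it together: 499.

499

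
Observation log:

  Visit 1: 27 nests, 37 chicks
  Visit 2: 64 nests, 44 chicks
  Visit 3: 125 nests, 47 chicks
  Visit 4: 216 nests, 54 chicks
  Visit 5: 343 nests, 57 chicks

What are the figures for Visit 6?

Nests: perfect cubes: 3³, 4³, 5³, …; 27, 64, 125, 216, 343 → 512.
Chicks: alternating steps +7, +3, +7, +3, …, so 37, 44, 47, 54, 57 → 64.
Combining the parts gives 512 nests, 64 chicks.

512 nests, 64 chicks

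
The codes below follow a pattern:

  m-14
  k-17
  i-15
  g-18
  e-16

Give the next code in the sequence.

c-19

For the letter, letters move back 2 places in the alphabet: m, k, i, g, e → c.
For the second component, alternating steps +3, −2, +3, −2, …: 14, 17, 15, 18, 16 → 19.
Combining the parts gives c-19.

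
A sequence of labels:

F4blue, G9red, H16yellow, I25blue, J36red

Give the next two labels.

K49yellow, L64blue

Letter goes F, G, H, I, J → K → L (letters move forward 1 place in the alphabet).
Second component — perfect squares: 2², 3², 4², …: 4, 9, 16, 25, 36 → 49 → 64.
Colour — repeats blue → red → yellow: blue, red, yellow, blue, red → yellow → blue.
So the next two labels are K49yellow and L64blue.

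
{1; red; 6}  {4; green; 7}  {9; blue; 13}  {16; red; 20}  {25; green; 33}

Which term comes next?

First value: perfect squares: 1², 2², 3², …, so 1, 4, 9, 16, 25 → 36.
Colour — repeats red → green → blue: red, green, blue, red, green → blue.
Third value — each term is the sum of the two before it: 6, 7, 13, 20, 33 → 53.
Putting it together: {36; blue; 53}.

{36; blue; 53}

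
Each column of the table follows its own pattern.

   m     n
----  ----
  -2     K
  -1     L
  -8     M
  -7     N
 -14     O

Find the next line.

Column m: alternating steps +1, −7, +1, −7, …, so -2, -1, -8, -7, -14 → -13.
Column n — letters move forward 1 place in the alphabet: K, L, M, N, O → P.
So the next line is -13  P.

-13  P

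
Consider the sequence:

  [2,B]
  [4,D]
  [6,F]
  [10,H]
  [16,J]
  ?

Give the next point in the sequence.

[26,L]

First component goes 2, 4, 6, 10, 16 → 26 (each term is the sum of the two before it).
Letter — letters move forward 2 places in the alphabet: B, D, F, H, J → L.
So the next point is [26,L].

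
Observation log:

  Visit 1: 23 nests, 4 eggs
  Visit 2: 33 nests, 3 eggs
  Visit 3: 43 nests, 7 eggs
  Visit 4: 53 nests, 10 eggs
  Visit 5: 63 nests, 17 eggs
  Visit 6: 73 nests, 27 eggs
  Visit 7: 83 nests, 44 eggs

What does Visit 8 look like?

Nests: 23, 33, 43, 53, 63, 73, 83 → 93 (+10 each step).
Eggs goes 4, 3, 7, 10, 17, 27, 44 → 71 (each term is the sum of the two before it).
Putting it together: 93 nests, 71 eggs.

93 nests, 71 eggs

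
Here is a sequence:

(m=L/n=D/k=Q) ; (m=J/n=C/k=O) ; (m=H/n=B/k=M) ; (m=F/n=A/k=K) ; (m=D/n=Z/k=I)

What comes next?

(m=B/n=Y/k=G)

For the m, letters move back 2 places in the alphabet: L, J, H, F, D → B.
N: letters move back 1 place in the alphabet, wrapping A→Z; D, C, B, A, Z → Y.
K goes Q, O, M, K, I → G (letters move back 2 places in the alphabet).
Putting it together: (m=B/n=Y/k=G).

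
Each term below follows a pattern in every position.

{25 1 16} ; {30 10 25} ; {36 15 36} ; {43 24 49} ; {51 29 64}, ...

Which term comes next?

{60 38 81}

First value: differences are 5, 6, 7, … (increasing by 1 each time), so 25, 30, 36, 43, 51 → 60.
Second value — alternating steps +9, +5, +9, +5, …: 1, 10, 15, 24, 29 → 38.
Third value: 16, 25, 36, 49, 64 → 81 (perfect squares: 4², 5², 6², …).
Combining the parts gives {60 38 81}.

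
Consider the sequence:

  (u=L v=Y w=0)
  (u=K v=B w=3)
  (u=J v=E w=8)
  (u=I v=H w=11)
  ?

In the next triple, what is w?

16

W: alternating steps +3, +5, +3, +5, …; 0, 3, 8, 11 → 16.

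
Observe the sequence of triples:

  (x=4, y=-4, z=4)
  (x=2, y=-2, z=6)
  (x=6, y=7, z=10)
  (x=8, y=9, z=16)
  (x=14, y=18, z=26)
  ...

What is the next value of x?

22

For the x, each term is the sum of the two before it: 4, 2, 6, 8, 14 → 22.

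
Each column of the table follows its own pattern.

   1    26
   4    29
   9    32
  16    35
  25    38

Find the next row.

First component: perfect squares: 1², 2², 3², …; 1, 4, 9, 16, 25 → 36.
Second component: +3 each step; 26, 29, 32, 35, 38 → 41.
Combining the parts gives 36  41.

36  41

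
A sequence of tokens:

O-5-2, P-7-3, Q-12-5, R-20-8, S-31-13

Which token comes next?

For the letter, letters move forward 1 place in the alphabet: O, P, Q, R, S → T.
Second component — differences are 2, 5, 8, … (increasing by 3 each time): 5, 7, 12, 20, 31 → 45.
Third component — each term is the sum of the two before it: 2, 3, 5, 8, 13 → 21.
Combining the parts gives T-45-21.

T-45-21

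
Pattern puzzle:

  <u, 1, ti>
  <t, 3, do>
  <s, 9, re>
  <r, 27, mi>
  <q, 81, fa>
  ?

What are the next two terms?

Letter: u, t, s, r, q → p → o (letters move back 1 place in the alphabet).
Second component — ×3 each step: 1, 3, 9, 27, 81 → 243 → 729.
For the note, runs through the solfège scale do→ti: ti, do, re, mi, fa → sol → la.
Putting the parts together: <p, 243, sol> and then <o, 729, la>.

<p, 243, sol>, <o, 729, la>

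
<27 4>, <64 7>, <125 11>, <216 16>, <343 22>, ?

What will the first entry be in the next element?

512

First entry: perfect cubes: 3³, 4³, 5³, …, so 27, 64, 125, 216, 343 → 512.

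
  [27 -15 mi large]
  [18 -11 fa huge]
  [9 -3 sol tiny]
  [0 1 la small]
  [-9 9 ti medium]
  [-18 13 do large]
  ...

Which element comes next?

First entry: 27, 18, 9, 0, -9, -18 → -27 (−9 each step).
Second entry — alternating steps +4, +8, +4, +8, …: -15, -11, -3, 1, 9, 13 → 21.
Note: runs through the solfège scale do→ti, so mi, fa, sol, la, ti, do → re.
Size: repeats large → huge → tiny → small → medium, so large, huge, tiny, small, medium, large → huge.
Combining the parts gives [-27 21 re huge].

[-27 21 re huge]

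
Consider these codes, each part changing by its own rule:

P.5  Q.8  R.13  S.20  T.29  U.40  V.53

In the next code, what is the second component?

68

Letter goes P, Q, R, S, T, U, V → W (letters move forward 1 place in the alphabet).
Second component — differences are 3, 5, 7, … (increasing by 2 each time): 5, 8, 13, 20, 29, 40, 53 → 68.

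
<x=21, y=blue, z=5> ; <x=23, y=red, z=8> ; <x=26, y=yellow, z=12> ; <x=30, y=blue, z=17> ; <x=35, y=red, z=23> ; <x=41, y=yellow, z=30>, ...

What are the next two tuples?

<x=48, y=blue, z=38>, <x=56, y=red, z=47>

X: 21, 23, 26, 30, 35, 41 → 48 → 56 (differences are 2, 3, 4, … (increasing by 1 each time)).
Y: repeats blue → red → yellow, so blue, red, yellow, blue, red, yellow → blue → red.
For the z, differences are 3, 4, 5, … (increasing by 1 each time): 5, 8, 12, 17, 23, 30 → 38 → 47.
So the next two tuples are <x=48, y=blue, z=38> and <x=56, y=red, z=47>.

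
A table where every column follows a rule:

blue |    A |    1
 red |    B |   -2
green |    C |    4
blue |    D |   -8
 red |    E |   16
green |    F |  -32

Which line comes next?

Colour — repeats blue → red → green: blue, red, green, blue, red, green → blue.
For the letter, letters move forward 1 place in the alphabet: A, B, C, D, E, F → G.
Third component: ×(-2) each step; 1, -2, 4, -8, 16, -32 → 64.
So the next line is blue  G  64.

blue  G  64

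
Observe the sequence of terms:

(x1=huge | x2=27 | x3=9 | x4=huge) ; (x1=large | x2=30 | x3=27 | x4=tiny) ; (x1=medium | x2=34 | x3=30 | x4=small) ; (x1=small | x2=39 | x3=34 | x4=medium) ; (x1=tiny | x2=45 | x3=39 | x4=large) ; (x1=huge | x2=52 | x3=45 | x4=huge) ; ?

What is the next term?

(x1=large | x2=60 | x3=52 | x4=tiny)

X1 — repeats huge → large → medium → small → tiny: huge, large, medium, small, tiny, huge → large.
X2 — differences are 3, 4, 5, … (increasing by 1 each time): 27, 30, 34, 39, 45, 52 → 60.
X3 goes 9, 27, 30, 34, 39, 45 → 52 (always the previous value of the x2).
X4 goes huge, tiny, small, medium, large, huge → tiny (repeats huge → tiny → small → medium → large).
Putting it together: (x1=large | x2=60 | x3=52 | x4=tiny).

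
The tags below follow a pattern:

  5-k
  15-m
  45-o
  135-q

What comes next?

First component: ×3 each step, so 5, 15, 45, 135 → 405.
Letter: k, m, o, q → s (letters move forward 2 places in the alphabet).
Combining the parts gives 405-s.

405-s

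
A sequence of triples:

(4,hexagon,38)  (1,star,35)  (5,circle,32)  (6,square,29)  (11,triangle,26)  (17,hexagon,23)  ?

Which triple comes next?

(28,star,20)

First coordinate: each term is the sum of the two before it; 4, 1, 5, 6, 11, 17 → 28.
Shape goes hexagon, star, circle, square, triangle, hexagon → star (repeats hexagon → star → circle → square → triangle).
For the third coordinate, −3 each step: 38, 35, 32, 29, 26, 23 → 20.
Combining the parts gives (28,star,20).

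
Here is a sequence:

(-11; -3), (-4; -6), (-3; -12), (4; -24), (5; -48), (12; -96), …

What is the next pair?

(13; -192)

First coordinate: alternating steps +7, +1, +7, +1, …, so -11, -4, -3, 4, 5, 12 → 13.
Second coordinate: -3, -6, -12, -24, -48, -96 → -192 (×2 each step).
So the next pair is (13; -192).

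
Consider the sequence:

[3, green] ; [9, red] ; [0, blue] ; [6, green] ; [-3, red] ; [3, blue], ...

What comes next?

[-6, green]

First part: alternating steps +6, −9, +6, −9, …; 3, 9, 0, 6, -3, 3 → -6.
Colour: repeats green → red → blue; green, red, blue, green, red, blue → green.
So the next point is [-6, green].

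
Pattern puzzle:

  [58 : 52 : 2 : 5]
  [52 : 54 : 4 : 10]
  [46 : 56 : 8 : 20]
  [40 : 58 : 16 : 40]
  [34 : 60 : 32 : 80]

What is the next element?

[28 : 62 : 64 : 160]

For the first value, −6 each step: 58, 52, 46, 40, 34 → 28.
Second value goes 52, 54, 56, 58, 60 → 62 (+2 each step).
Third value: ×2 each step; 2, 4, 8, 16, 32 → 64.
Fourth value: 5, 10, 20, 40, 80 → 160 (×2 each step).
Putting it together: [28 : 62 : 64 : 160].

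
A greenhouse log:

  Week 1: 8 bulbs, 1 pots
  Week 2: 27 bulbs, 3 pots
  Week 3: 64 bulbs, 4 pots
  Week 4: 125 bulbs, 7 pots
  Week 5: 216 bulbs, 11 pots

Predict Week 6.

343 bulbs, 18 pots

Bulbs — perfect cubes: 2³, 3³, 4³, …: 8, 27, 64, 125, 216 → 343.
Pots: 1, 3, 4, 7, 11 → 18 (each term is the sum of the two before it).
So the next line is 343 bulbs, 18 pots.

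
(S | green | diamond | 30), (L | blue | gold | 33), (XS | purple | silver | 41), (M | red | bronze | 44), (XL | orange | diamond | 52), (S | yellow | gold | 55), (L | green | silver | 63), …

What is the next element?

(XS | blue | bronze | 66)

Size goes S, L, XS, M, XL, S, L → XS (repeats S → L → XS → M → XL).
Colour: repeats green → blue → purple → red → orange → yellow; green, blue, purple, red, orange, yellow, green → blue.
Rank goes diamond, gold, silver, bronze, diamond, gold, silver → bronze (repeats diamond → gold → silver → bronze).
Fourth component: alternating steps +3, +8, +3, +8, …; 30, 33, 41, 44, 52, 55, 63 → 66.
Combining the parts gives (XS | blue | bronze | 66).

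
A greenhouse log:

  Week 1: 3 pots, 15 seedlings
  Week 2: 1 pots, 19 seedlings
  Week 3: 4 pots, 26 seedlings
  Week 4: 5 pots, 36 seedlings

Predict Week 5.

9 pots, 49 seedlings

Pots: each term is the sum of the two before it, so 3, 1, 4, 5 → 9.
For the seedlings, differences are 4, 7, 10, … (increasing by 3 each time): 15, 19, 26, 36 → 49.
So the next record is 9 pots, 49 seedlings.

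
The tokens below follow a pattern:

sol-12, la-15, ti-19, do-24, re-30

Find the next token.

Note: runs through the solfège scale do→ti; sol, la, ti, do, re → mi.
Second component goes 12, 15, 19, 24, 30 → 37 (differences are 3, 4, 5, … (increasing by 1 each time)).
So the next token is mi-37.

mi-37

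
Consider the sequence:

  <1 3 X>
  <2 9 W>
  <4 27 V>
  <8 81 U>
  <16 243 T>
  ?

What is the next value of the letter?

Letter: letters move back 1 place in the alphabet; X, W, V, U, T → S.

S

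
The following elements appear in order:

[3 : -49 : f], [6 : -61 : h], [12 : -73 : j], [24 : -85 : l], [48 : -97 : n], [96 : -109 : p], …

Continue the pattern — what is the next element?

[192 : -121 : r]

First slot — ×2 each step: 3, 6, 12, 24, 48, 96 → 192.
Second slot goes -49, -61, -73, -85, -97, -109 → -121 (−12 each step).
For the letter, letters move forward 2 places in the alphabet: f, h, j, l, n, p → r.
Combining the parts gives [192 : -121 : r].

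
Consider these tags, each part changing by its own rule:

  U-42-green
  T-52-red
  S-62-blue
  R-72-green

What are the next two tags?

Letter — letters move back 1 place in the alphabet: U, T, S, R → Q → P.
Second component: +10 each step; 42, 52, 62, 72 → 82 → 92.
Colour: green, red, blue, green → red → blue (repeats green → red → blue).
Putting the parts together: Q-82-red and then P-92-blue.

Q-82-red then P-92-blue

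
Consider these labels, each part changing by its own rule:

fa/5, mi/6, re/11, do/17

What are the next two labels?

Note: runs backward through the solfège scale do→ti, so fa, mi, re, do → ti → la.
Second component: 5, 6, 11, 17 → 28 → 45 (each term is the sum of the two before it).
Putting the parts together: ti/28 and then la/45.

ti/28 then la/45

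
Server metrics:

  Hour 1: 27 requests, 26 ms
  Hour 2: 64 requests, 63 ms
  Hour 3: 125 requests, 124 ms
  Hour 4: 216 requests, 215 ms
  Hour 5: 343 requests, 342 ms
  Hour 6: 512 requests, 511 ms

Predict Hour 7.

729 requests, 728 ms

For the requests, perfect cubes: 3³, 4³, 5³, …: 27, 64, 125, 216, 343, 512 → 729.
For the ms, always 1 less than the requests: 26, 63, 124, 215, 342, 511 → 728.
So the next record is 729 requests, 728 ms.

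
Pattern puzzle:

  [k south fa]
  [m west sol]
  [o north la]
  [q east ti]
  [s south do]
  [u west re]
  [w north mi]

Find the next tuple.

[y east fa]

Letter goes k, m, o, q, s, u, w → y (letters move forward 2 places in the alphabet).
Direction: repeats south → west → north → east, so south, west, north, east, south, west, north → east.
Note: runs through the solfège scale do→ti, so fa, sol, la, ti, do, re, mi → fa.
So the next tuple is [y east fa].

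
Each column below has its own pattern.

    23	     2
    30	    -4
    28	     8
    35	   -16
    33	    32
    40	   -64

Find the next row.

38  128

First component: 23, 30, 28, 35, 33, 40 → 38 (alternating steps +7, −2, +7, −2, …).
Second component: ×(-2) each step; 2, -4, 8, -16, 32, -64 → 128.
So the next row is 38  128.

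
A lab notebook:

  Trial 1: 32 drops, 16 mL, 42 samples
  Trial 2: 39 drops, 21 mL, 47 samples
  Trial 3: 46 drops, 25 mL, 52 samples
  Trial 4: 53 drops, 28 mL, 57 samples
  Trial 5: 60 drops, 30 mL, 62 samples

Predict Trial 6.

Drops: 32, 39, 46, 53, 60 → 67 (+7 each step).
For the mL, differences are 5, 4, 3, … (decreasing by 1 each time): 16, 21, 25, 28, 30 → 31.
For the samples, +5 each step: 42, 47, 52, 57, 62 → 67.
Combining the parts gives 67 drops, 31 mL, 67 samples.

67 drops, 31 mL, 67 samples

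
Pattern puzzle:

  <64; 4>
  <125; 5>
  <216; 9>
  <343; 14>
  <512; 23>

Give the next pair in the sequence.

<729; 37>

First value goes 64, 125, 216, 343, 512 → 729 (perfect cubes: 4³, 5³, 6³, …).
Second value — each term is the sum of the two before it: 4, 5, 9, 14, 23 → 37.
So the next pair is <729; 37>.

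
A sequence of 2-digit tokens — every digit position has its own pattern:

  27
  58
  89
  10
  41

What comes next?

72

For the first digit, +3 each step, mod 10: 2, 5, 8, 1, 4 → 7.
Second digit goes 7, 8, 9, 0, 1 → 2 (+1 each step, mod 10).
So the next token is 72.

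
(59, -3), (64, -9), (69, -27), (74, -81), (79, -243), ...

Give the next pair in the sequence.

First value: 59, 64, 69, 74, 79 → 84 (+5 each step).
Second value: ×3 each step; -3, -9, -27, -81, -243 → -729.
Putting it together: (84, -729).

(84, -729)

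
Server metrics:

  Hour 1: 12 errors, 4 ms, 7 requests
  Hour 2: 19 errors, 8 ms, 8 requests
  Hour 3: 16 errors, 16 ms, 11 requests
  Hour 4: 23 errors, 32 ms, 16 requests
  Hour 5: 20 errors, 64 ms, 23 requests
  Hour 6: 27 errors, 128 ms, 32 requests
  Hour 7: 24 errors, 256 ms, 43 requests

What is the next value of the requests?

Requests: differences are 1, 3, 5, … (increasing by 2 each time); 7, 8, 11, 16, 23, 32, 43 → 56.

56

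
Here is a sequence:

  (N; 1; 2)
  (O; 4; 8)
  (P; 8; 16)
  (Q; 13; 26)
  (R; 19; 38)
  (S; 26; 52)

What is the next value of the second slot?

34

Letter — letters move forward 1 place in the alphabet: N, O, P, Q, R, S → T.
Second slot — differences are 3, 4, 5, … (increasing by 1 each time): 1, 4, 8, 13, 19, 26 → 34.
Third slot: 2, 8, 16, 26, 38, 52 → 68 (always 2 × the second slot).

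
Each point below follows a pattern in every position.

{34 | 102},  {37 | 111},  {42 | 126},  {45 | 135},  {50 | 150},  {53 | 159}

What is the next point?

For the first coordinate, alternating steps +3, +5, +3, +5, …: 34, 37, 42, 45, 50, 53 → 58.
Second coordinate: always 3 × the first coordinate, so 102, 111, 126, 135, 150, 159 → 174.
Putting it together: {58 | 174}.

{58 | 174}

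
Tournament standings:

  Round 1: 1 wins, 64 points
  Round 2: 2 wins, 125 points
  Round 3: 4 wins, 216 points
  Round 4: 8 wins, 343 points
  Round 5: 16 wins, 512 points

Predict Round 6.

32 wins, 729 points

Wins goes 1, 2, 4, 8, 16 → 32 (×2 each step).
Points: perfect cubes: 4³, 5³, 6³, …, so 64, 125, 216, 343, 512 → 729.
So the next record is 32 wins, 729 points.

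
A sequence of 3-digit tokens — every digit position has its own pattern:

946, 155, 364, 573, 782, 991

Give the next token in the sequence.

First digit — +2 each step, mod 10: 9, 1, 3, 5, 7, 9 → 1.
Second digit: +1 each step, mod 10; 4, 5, 6, 7, 8, 9 → 0.
Third digit — −1 each step, mod 10: 6, 5, 4, 3, 2, 1 → 0.
So the next token is 100.

100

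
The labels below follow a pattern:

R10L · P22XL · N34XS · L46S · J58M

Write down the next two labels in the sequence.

For the letter, letters move back 2 places in the alphabet: R, P, N, L, J → H → F.
Second component goes 10, 22, 34, 46, 58 → 70 → 82 (+12 each step).
Size: runs through clothing sizes XS→XL, so L, XL, XS, S, M → L → XL.
Putting the parts together: H70L and then F82XL.

H70L then F82XL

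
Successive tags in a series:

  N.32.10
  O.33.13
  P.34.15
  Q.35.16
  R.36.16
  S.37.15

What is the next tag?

Letter — letters move forward 1 place in the alphabet: N, O, P, Q, R, S → T.
Second component — +1 each step: 32, 33, 34, 35, 36, 37 → 38.
Third component: differences are 3, 2, 1, … (decreasing by 1 each time), so 10, 13, 15, 16, 16, 15 → 13.
Combining the parts gives T.38.13.

T.38.13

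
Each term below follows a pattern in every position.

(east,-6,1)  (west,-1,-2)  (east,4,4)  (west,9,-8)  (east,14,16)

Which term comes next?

(west,19,-32)

Direction: alternates east ↔ west, so east, west, east, west, east → west.
Second part: +5 each step; -6, -1, 4, 9, 14 → 19.
For the third part, ×(-2) each step: 1, -2, 4, -8, 16 → -32.
Putting it together: (west,19,-32).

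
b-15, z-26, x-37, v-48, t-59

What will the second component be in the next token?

70

Letter: letters move back 2 places in the alphabet, wrapping A→Z, so b, z, x, v, t → r.
Second component: 15, 26, 37, 48, 59 → 70 (+11 each step).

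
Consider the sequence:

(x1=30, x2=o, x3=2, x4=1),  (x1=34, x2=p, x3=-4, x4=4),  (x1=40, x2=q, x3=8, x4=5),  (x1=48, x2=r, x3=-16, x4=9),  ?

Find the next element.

X1 goes 30, 34, 40, 48 → 58 (differences are 4, 6, 8, … (increasing by 2 each time)).
X2: letters move forward 1 place in the alphabet, so o, p, q, r → s.
X3: ×(-2) each step; 2, -4, 8, -16 → 32.
X4: each term is the sum of the two before it, so 1, 4, 5, 9 → 14.
So the next element is (x1=58, x2=s, x3=32, x4=14).

(x1=58, x2=s, x3=32, x4=14)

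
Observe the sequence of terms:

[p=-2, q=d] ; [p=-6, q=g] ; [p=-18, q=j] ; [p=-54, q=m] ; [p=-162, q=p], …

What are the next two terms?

[p=-486, q=s], [p=-1458, q=v]

P: ×3 each step; -2, -6, -18, -54, -162 → -486 → -1458.
Q: d, g, j, m, p → s → v (letters move forward 3 places in the alphabet).
So the next two terms are [p=-486, q=s] and [p=-1458, q=v].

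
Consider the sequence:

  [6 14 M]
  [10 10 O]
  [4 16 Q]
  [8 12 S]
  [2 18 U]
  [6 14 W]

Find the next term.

First component: alternating steps +4, −6, +4, −6, …; 6, 10, 4, 8, 2, 6 → 0.
For the second component, together with the first component always sums to 20: 14, 10, 16, 12, 18, 14 → 20.
Letter: letters move forward 2 places in the alphabet, so M, O, Q, S, U, W → Y.
Putting it together: [0 20 Y].

[0 20 Y]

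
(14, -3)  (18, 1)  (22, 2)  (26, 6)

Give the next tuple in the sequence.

(30, 7)

First part: +4 each step; 14, 18, 22, 26 → 30.
Second part: alternating steps +4, +1, +4, +1, …, so -3, 1, 2, 6 → 7.
So the next tuple is (30, 7).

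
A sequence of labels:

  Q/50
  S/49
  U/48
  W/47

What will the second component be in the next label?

For the second component, −1 each step: 50, 49, 48, 47 → 46.

46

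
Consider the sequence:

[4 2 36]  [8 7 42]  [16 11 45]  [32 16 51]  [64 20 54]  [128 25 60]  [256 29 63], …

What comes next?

For the first slot, ×2 each step: 4, 8, 16, 32, 64, 128, 256 → 512.
Second slot — alternating steps +5, +4, +5, +4, …: 2, 7, 11, 16, 20, 25, 29 → 34.
Third slot goes 36, 42, 45, 51, 54, 60, 63 → 69 (alternating steps +6, +3, +6, +3, …).
So the next tuple is [512 34 69].

[512 34 69]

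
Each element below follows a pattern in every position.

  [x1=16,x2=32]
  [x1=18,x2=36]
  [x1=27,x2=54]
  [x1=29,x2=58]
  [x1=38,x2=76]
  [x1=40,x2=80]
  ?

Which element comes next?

[x1=49,x2=98]

X1: alternating steps +2, +9, +2, +9, …, so 16, 18, 27, 29, 38, 40 → 49.
For the x2, always 2 × the x1: 32, 36, 54, 58, 76, 80 → 98.
Combining the parts gives [x1=49,x2=98].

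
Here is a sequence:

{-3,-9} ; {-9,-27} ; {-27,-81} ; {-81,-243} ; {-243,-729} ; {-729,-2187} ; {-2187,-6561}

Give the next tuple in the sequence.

First slot: ×3 each step, so -3, -9, -27, -81, -243, -729, -2187 → -6561.
Second slot: always 3 × the first slot; -9, -27, -81, -243, -729, -2187, -6561 → -19683.
Combining the parts gives {-6561,-19683}.

{-6561,-19683}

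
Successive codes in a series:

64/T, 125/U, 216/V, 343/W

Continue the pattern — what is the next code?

512/X

First component goes 64, 125, 216, 343 → 512 (perfect cubes: 4³, 5³, 6³, …).
Letter goes T, U, V, W → X (letters move forward 1 place in the alphabet).
Putting it together: 512/X.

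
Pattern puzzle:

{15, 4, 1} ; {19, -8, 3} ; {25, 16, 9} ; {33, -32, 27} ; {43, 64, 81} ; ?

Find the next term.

{55, -128, 243}

First value — differences are 4, 6, 8, … (increasing by 2 each time): 15, 19, 25, 33, 43 → 55.
Second value goes 4, -8, 16, -32, 64 → -128 (×(-2) each step).
For the third value, ×3 each step: 1, 3, 9, 27, 81 → 243.
Putting it together: {55, -128, 243}.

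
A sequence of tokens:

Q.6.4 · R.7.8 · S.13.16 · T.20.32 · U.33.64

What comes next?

Letter: letters move forward 1 place in the alphabet; Q, R, S, T, U → V.
For the second component, each term is the sum of the two before it: 6, 7, 13, 20, 33 → 53.
Third component — ×2 each step: 4, 8, 16, 32, 64 → 128.
Combining the parts gives V.53.128.

V.53.128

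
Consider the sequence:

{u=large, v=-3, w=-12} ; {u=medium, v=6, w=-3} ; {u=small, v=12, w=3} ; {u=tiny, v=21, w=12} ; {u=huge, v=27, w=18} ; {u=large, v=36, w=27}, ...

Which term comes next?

U: large, medium, small, tiny, huge, large → medium (repeats large → medium → small → tiny → huge).
V: alternating steps +9, +6, +9, +6, …, so -3, 6, 12, 21, 27, 36 → 42.
W goes -12, -3, 3, 12, 18, 27 → 33 (always 9 less than the v).
Combining the parts gives {u=medium, v=42, w=33}.

{u=medium, v=42, w=33}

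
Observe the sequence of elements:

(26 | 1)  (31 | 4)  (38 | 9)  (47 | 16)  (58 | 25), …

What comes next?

First value — differences are 5, 7, 9, … (increasing by 2 each time): 26, 31, 38, 47, 58 → 71.
Second value: perfect squares: 1², 2², 3², …; 1, 4, 9, 16, 25 → 36.
So the next element is (71 | 36).

(71 | 36)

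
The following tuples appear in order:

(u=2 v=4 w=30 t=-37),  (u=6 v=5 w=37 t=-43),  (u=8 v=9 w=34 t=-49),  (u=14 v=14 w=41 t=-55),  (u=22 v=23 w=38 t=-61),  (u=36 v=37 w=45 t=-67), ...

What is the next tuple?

(u=58 v=60 w=42 t=-73)

U — each term is the sum of the two before it: 2, 6, 8, 14, 22, 36 → 58.
V: 4, 5, 9, 14, 23, 37 → 60 (each term is the sum of the two before it).
W: alternating steps +7, −3, +7, −3, …, so 30, 37, 34, 41, 38, 45 → 42.
T: −6 each step, so -37, -43, -49, -55, -61, -67 → -73.
Combining the parts gives (u=58 v=60 w=42 t=-73).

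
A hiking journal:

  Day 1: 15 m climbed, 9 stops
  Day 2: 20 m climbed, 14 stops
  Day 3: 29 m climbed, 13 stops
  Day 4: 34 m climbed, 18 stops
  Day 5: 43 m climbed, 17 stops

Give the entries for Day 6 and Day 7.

48 m climbed, 22 stops; 57 m climbed, 21 stops

For the m climbed, alternating steps +5, +9, +5, +9, …: 15, 20, 29, 34, 43 → 48 → 57.
Stops: 9, 14, 13, 18, 17 → 22 → 21 (alternating steps +5, −1, +5, −1, …).
So the next two records are 48 m climbed, 22 stops and 57 m climbed, 21 stops.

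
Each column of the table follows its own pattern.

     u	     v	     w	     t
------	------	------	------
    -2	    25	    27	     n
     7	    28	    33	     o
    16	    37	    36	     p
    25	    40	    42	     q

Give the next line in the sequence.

34  49  45  r

Column u: +9 each step, so -2, 7, 16, 25 → 34.
Column v — alternating steps +3, +9, +3, +9, …: 25, 28, 37, 40 → 49.
Column w: alternating steps +6, +3, +6, +3, …; 27, 33, 36, 42 → 45.
Column t — letters move forward 1 place in the alphabet: n, o, p, q → r.
So the next line is 34  49  45  r.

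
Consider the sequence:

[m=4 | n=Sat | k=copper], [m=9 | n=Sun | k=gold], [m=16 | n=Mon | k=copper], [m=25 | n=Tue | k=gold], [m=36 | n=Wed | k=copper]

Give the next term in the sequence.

[m=49 | n=Thu | k=gold]

M goes 4, 9, 16, 25, 36 → 49 (perfect squares: 2², 3², 4², …).
N: runs through the weekdays Mon→Sun; Sat, Sun, Mon, Tue, Wed → Thu.
K goes copper, gold, copper, gold, copper → gold (alternates copper ↔ gold).
Combining the parts gives [m=49 | n=Thu | k=gold].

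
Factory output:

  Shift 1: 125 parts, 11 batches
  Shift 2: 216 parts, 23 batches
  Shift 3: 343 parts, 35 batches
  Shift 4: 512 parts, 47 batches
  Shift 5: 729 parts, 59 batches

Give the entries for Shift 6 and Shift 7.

1000 parts, 71 batches; 1331 parts, 83 batches

Parts: 125, 216, 343, 512, 729 → 1000 → 1331 (perfect cubes: 5³, 6³, 7³, …).
Batches: 11, 23, 35, 47, 59 → 71 → 83 (+12 each step).
Putting the parts together: 1000 parts, 71 batches and then 1331 parts, 83 batches.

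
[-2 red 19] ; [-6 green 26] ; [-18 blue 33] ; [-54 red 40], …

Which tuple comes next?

[-162 green 47]

For the first slot, ×3 each step: -2, -6, -18, -54 → -162.
Colour: repeats red → green → blue, so red, green, blue, red → green.
For the third slot, +7 each step: 19, 26, 33, 40 → 47.
Putting it together: [-162 green 47].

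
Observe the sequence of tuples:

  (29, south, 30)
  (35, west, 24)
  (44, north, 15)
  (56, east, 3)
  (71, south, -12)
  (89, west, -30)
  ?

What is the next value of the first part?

For the first part, differences are 6, 9, 12, … (increasing by 3 each time): 29, 35, 44, 56, 71, 89 → 110.

110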